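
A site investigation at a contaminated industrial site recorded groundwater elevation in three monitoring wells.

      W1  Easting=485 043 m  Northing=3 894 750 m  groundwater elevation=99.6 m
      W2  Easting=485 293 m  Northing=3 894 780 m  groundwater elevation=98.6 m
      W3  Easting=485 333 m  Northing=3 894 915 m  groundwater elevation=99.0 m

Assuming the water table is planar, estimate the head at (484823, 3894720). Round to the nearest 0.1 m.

100.5 m

Differences from W1: to W2 (Δx, Δy, Δh) = (250, 30, -1.0); to W3 = (290, 165, -0.6).
Solve a·Δx + b·Δy = Δh: det = 250·165 − 290·30 = 32550.
∂h/∂x = [(-1.0)·165 − (-0.6)·30] / 32550 = -0.004516
∂h/∂y = [250·(-0.6) − 290·(-1.0)] / 32550 = +0.004301
h(484823, 3894720) = 99.6 + (-0.004516)·(-220) + (+0.004301)·(-30) = 99.6 +0.994 -0.129 = 100.465 m.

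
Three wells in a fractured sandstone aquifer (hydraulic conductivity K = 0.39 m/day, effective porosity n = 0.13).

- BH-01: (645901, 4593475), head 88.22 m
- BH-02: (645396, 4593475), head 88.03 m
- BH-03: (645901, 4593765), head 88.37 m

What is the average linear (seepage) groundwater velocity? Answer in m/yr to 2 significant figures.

0.70 m/yr

∂h/∂x = (88.03 − 88.22) / (645396 − 645901) = +0.0003762
∂h/∂y = (88.37 − 88.22) / (4593765 − 4593475) = +0.0005172
|∇h| = √(0.0003762² + 0.0005172²) = 0.0006395
Seepage velocity v = K·i/n = 0.39 × 0.0006395 / 0.13 = 0.001919 m/day = 0.7009 m/yr.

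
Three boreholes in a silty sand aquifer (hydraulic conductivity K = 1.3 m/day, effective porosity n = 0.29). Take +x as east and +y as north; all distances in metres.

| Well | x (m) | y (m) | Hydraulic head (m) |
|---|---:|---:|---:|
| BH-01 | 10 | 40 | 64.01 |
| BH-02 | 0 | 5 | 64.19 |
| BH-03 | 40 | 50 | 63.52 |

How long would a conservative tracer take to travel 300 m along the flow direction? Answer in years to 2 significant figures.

11 years

With h = a·x + b·y + c and BH-01 as origin, the differences give:
  (-10)·a + (-35)·b = +0.18
  30·a + 10·b = -0.49
Eliminate b (×10 and ×(-35), subtract): 950·a = -15.350 → a = ∂h/∂x = -0.01616
Back-substitute: b = ∂h/∂y = -0.0005263.
|∇h| = √(-0.01616² + -0.0005263²) = 0.01617
Seepage velocity v = K·i/n = 1.3 × 0.01617 / 0.29 = 0.07249 m/day.
t = 300 / 0.07249 = 4139 days = 11.3 years.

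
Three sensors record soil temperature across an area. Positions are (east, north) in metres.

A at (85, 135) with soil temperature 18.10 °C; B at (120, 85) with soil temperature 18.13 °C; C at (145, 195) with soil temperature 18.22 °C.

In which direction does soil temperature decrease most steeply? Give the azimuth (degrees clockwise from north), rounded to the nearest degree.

253°

Differences from A: to B (Δx, Δy, Δh) = (35, -50, +0.03); to C = (60, 60, +0.12).
Determinant of the coordinate differences = 35·60 − 60·(-50) = 5100.
∂T/∂x = [(+0.03)·60 − (+0.12)·(-50)] / 5100 = +0.001529
∂T/∂y = [35·(+0.12) − 60·(+0.03)] / 5100 = +0.0004706
Steepest decrease is along −∇f: components (-0.001529 E, -0.0004706 N).
Azimuth = atan2(-0.001529, -0.0004706) = 252.9° ≈ 253°.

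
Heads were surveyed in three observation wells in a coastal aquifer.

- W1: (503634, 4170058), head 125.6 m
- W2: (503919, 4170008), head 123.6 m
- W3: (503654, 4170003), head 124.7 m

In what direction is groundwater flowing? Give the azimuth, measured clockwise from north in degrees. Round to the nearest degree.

With h = a·x + b·y + c and W1 as origin, the differences give:
  285·a + (-50)·b = -2.0
  20·a + (-55)·b = -0.9
Eliminate b (×(-55) and ×(-50), subtract): -14675·a = 65.00 → a = ∂h/∂x = -0.004429
Back-substitute: b = ∂h/∂y = +0.01475.
Flow direction (−∇h) has components (+0.004429 E, -0.01475 N).
Azimuth = atan2(E, N) = atan2(+0.004429, -0.01475) = 163.3° ≈ 163°.

163°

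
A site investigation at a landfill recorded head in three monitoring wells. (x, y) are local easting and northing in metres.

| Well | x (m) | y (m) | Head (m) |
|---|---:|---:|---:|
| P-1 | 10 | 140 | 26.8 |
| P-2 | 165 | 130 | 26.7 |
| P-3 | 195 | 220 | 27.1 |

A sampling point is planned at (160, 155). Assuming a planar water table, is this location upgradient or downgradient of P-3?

Taking P-1 as reference: P-2−P-1 = (155, -10, -0.1); P-3−P-1 = (185, 80, +0.3).
Determinant of the coordinate differences = 155·80 − 185·(-10) = 14250.
∂h/∂x = [(-0.1)·80 − (+0.3)·(-10)] / 14250 = -0.0003509
∂h/∂y = [155·(+0.3) − 185·(-0.1)] / 14250 = +0.004561
Head at (160, 155) = 26.8 + (-0.0003509)·(150) + (+0.004561)·(15) = 26.82 m.
That is lower than the 27.1 m at P-3, so the point is downgradient.

downgradient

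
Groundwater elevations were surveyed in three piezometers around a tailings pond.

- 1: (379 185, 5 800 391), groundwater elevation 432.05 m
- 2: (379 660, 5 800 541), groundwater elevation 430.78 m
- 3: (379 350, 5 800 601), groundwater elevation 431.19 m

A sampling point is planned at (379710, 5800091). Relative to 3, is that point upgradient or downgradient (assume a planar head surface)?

With h = a·x + b·y + c and 1 as origin, the differences give:
  475·a + 150·b = -1.27
  165·a + 210·b = -0.86
Eliminate b (×210 and ×150, subtract): 75000·a = -137.700 → a = ∂h/∂x = -0.001836
Back-substitute: b = ∂h/∂y = -0.002653.
Head at (379710, 5800091) = 432.05 + (-0.001836)·(525) + (-0.002653)·(-300) = 431.88 m.
That is higher than the 431.19 m at 3, so the point is upgradient.

upgradient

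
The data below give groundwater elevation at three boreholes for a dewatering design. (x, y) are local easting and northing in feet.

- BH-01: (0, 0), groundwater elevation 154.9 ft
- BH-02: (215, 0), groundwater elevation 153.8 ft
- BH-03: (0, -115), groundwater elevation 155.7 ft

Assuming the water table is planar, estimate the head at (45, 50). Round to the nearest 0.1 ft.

154.3 ft

∂h/∂x = (153.8 − 154.9) / (215 − 0) = -0.005116
∂h/∂y = (155.7 − 154.9) / (-115 − 0) = -0.006957
h(45, 50) = 154.9 + (-0.005116)·(45) + (-0.006957)·(50) = 154.9 -0.230 -0.348 = 154.322 ft.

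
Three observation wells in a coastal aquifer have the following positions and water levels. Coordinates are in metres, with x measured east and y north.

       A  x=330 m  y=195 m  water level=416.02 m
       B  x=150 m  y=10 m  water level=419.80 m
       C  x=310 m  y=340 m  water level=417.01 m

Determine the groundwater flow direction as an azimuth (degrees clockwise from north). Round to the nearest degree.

098°

Taking A as reference: B−A = (-180, -185, +3.78); C−A = (-20, 145, +0.99).
Solve a·Δx + b·Δy = Δh: det = (-180)·145 − (-20)·(-185) = -29800.
∂h/∂x = [(+3.78)·145 − (+0.99)·(-185)] / -29800 = -0.02454
∂h/∂y = [(-180)·(+0.99) − (-20)·(+3.78)] / -29800 = +0.003443
Flow direction (−∇h) has components (+0.02454 E, -0.003443 N).
Azimuth = atan2(E, N) = atan2(+0.02454, -0.003443) = 98.0° ≈ 098°.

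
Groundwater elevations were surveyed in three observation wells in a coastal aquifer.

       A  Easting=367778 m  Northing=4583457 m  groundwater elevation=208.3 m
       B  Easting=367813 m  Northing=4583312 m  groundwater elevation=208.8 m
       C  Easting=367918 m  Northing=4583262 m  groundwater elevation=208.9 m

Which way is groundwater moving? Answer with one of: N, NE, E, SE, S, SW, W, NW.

Differences from A: to B (Δx, Δy, Δh) = (35, -145, +0.5); to C = (140, -195, +0.6).
Determinant of the coordinate differences = 35·(-195) − 140·(-145) = 13475.
∂h/∂x = [(+0.5)·(-195) − (+0.6)·(-145)] / 13475 = -0.0007792
∂h/∂y = [35·(+0.6) − 140·(+0.5)] / 13475 = -0.003636
Flow = −∇h = (+0.0007792 east, +0.003636 north), which points north.

N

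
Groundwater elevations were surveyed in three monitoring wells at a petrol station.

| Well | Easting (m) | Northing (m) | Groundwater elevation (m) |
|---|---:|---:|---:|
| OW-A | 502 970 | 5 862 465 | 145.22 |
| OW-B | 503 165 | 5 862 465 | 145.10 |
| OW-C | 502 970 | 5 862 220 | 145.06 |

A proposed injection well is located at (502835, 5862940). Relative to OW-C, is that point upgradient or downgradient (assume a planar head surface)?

∂h/∂x = (145.10 − 145.22) / (503165 − 502970) = -0.0006154
∂h/∂y = (145.06 − 145.22) / (5862220 − 5862465) = +0.0006531
Head at (502835, 5862940) = 145.22 + (-0.0006154)·(-135) + (+0.0006531)·(475) = 145.61 m.
That is higher than the 145.06 m at OW-C, so the point is upgradient.

upgradient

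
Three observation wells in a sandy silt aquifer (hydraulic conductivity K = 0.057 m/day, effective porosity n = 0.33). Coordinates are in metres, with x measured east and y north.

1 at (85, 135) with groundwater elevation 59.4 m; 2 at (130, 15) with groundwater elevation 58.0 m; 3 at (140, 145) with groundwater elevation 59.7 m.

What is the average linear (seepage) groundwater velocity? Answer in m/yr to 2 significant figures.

0.83 m/yr

Taking 1 as reference: 2−1 = (45, -120, -1.4); 3−1 = (55, 10, +0.3).
Determinant of the coordinate differences = 45·10 − 55·(-120) = 7050.
∂h/∂x = [(-1.4)·10 − (+0.3)·(-120)] / 7050 = +0.003121
∂h/∂y = [45·(+0.3) − 55·(-1.4)] / 7050 = +0.01284
|∇h| = √(0.003121² + 0.01284²) = 0.01321
Seepage velocity v = K·i/n = 0.057 × 0.01321 / 0.33 = 0.002282 m/day = 0.8335 m/yr.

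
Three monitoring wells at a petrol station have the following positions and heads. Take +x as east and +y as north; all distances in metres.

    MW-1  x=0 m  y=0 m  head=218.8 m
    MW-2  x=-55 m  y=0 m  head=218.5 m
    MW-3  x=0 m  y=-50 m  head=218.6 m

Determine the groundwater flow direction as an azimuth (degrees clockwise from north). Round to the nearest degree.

∂h/∂x = (218.5 − 218.8) / (-55 − 0) = +0.005455
∂h/∂y = (218.6 − 218.8) / (-50 − 0) = +0.004000
Flow direction (−∇h) has components (-0.005455 E, -0.004000 N).
Azimuth = atan2(E, N) = atan2(-0.005455, -0.004000) = 233.7° ≈ 234°.

234°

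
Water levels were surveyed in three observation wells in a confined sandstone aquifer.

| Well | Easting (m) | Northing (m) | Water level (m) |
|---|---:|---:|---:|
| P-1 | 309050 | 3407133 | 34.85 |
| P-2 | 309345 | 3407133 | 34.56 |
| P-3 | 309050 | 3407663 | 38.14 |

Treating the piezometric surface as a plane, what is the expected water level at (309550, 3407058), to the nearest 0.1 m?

33.9 m

∂h/∂x = (34.56 − 34.85) / (309345 − 309050) = -0.0009831
∂h/∂y = (38.14 − 34.85) / (3407663 − 3407133) = +0.006208
h(309550, 3407058) = 34.85 + (-0.0009831)·(500) + (+0.006208)·(-75) = 34.85 -0.492 -0.466 = 33.893 m.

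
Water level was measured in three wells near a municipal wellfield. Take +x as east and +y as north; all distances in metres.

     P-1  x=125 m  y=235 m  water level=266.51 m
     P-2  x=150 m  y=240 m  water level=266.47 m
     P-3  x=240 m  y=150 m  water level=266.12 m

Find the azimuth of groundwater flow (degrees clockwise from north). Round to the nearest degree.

Taking P-1 as reference: P-2−P-1 = (25, 5, -0.04); P-3−P-1 = (115, -85, -0.39).
Determinant of the coordinate differences = 25·(-85) − 115·5 = -2700.
∂h/∂x = [(-0.04)·(-85) − (-0.39)·5] / -2700 = -0.001981
∂h/∂y = [25·(-0.39) − 115·(-0.04)] / -2700 = +0.001907
Flow direction (−∇h) has components (+0.001981 E, -0.001907 N).
Azimuth = atan2(E, N) = atan2(+0.001981, -0.001907) = 133.9° ≈ 134°.

134°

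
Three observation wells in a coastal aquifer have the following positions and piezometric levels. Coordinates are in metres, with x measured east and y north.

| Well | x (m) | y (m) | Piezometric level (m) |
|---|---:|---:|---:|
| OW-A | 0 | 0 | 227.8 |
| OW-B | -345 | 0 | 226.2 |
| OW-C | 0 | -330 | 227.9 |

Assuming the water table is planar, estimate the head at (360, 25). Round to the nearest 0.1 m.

∂h/∂x = (226.2 − 227.8) / (-345 − 0) = +0.004638
∂h/∂y = (227.9 − 227.8) / (-330 − 0) = -0.0003030
h(360, 25) = 227.8 + (+0.004638)·(360) + (-0.0003030)·(25) = 227.8 +1.670 -0.008 = 229.462 m.

229.5 m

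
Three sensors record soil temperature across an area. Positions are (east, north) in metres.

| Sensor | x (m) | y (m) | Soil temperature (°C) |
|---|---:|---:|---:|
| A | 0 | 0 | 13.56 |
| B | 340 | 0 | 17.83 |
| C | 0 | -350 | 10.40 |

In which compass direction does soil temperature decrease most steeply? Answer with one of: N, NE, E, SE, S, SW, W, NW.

∂T/∂x = (17.83 − 13.56) / (340 − 0) = +0.01256
∂T/∂y = (10.40 − 13.56) / (-350 − 0) = +0.009029
Steepest decrease is along −∇f = (-0.01256 E, -0.009029 N) → southwest.

SW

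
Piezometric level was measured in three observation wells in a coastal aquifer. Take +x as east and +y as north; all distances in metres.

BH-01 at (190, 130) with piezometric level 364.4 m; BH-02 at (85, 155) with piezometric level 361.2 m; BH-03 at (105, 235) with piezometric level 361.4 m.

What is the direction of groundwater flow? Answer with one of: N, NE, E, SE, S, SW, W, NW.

With h = a·x + b·y + c and BH-01 as origin, the differences give:
  (-105)·a + 25·b = -3.2
  (-85)·a + 105·b = -3.0
Eliminate b (×105 and ×25, subtract): -8900·a = -261.00 → a = ∂h/∂x = +0.02933
Back-substitute: b = ∂h/∂y = -0.004831.
Flow = −∇h = (-0.02933 east, +0.004831 north), which points west.

W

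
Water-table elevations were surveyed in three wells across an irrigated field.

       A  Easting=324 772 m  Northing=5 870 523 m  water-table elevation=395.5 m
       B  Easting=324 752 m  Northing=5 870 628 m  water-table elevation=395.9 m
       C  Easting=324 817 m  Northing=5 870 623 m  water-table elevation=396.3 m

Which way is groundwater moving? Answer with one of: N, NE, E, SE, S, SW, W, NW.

SW

Three-point gradient (reference A): Δ to B = (-20, 105, +0.4), Δ to C = (45, 100, +0.8).
∂h/∂x = +0.006543, ∂h/∂y = +0.005056 (det = -6725).
Flow = −∇h = (-0.006543 east, -0.005056 north), which points southwest.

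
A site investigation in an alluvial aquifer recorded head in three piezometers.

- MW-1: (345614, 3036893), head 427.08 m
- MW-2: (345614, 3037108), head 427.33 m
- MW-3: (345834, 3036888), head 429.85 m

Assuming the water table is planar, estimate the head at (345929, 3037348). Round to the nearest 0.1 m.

Three-point gradient (reference MW-1): Δ to MW-2 = (0, 215, +0.25), Δ to MW-3 = (220, -5, +2.77).
∂h/∂x = +0.01262, ∂h/∂y = +0.001163 (det = -47300).
h(345929, 3037348) = 427.08 + (+0.01262)·(315) + (+0.001163)·(455) = 427.08 +3.974 +0.529 = 431.584 m.

431.6 m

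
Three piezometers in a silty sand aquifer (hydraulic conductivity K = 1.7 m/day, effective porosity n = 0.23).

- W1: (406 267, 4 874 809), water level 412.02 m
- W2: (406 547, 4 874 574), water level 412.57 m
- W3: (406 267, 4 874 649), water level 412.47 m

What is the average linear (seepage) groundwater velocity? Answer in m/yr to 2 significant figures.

7.7 m/yr

Taking W1 as reference: W2−W1 = (280, -235, +0.55); W3−W1 = (0, -160, +0.45).
Solve a·Δx + b·Δy = Δh: det = 280·(-160) − 0·(-235) = -44800.
∂h/∂x = [(+0.55)·(-160) − (+0.45)·(-235)] / -44800 = -0.0003962
∂h/∂y = [280·(+0.45) − 0·(+0.55)] / -44800 = -0.002813
|∇h| = √(-0.0003962² + -0.002813²) = 0.002841
Seepage velocity v = K·i/n = 1.7 × 0.002841 / 0.23 = 0.021 m/day = 7.67 m/yr.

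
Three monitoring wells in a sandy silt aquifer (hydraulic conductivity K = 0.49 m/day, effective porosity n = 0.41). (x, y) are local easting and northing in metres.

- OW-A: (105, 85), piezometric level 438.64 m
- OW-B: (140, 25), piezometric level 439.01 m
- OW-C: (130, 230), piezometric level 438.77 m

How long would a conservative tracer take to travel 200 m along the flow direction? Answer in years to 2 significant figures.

Differences from OW-A: to OW-B (Δx, Δy, Δh) = (35, -60, +0.37); to OW-C = (25, 145, +0.13).
Determinant of the coordinate differences = 35·145 − 25·(-60) = 6575.
∂h/∂x = [(+0.37)·145 − (+0.13)·(-60)] / 6575 = +0.009346
∂h/∂y = [35·(+0.13) − 25·(+0.37)] / 6575 = -0.0007148
|∇h| = √(0.009346² + -0.0007148²) = 0.009373
Seepage velocity v = K·i/n = 0.49 × 0.009373 / 0.41 = 0.0112 m/day.
t = 200 / 0.0112 = 1.786e+04 days = 48.9 years.

49 years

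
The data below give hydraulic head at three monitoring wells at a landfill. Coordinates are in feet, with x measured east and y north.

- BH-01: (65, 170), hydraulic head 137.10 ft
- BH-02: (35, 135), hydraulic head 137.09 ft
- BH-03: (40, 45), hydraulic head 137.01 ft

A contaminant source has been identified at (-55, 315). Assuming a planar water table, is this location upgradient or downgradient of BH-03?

With h = a·x + b·y + c and BH-01 as origin, the differences give:
  (-30)·a + (-35)·b = -0.01
  (-25)·a + (-125)·b = -0.09
Eliminate b (×(-125) and ×(-35), subtract): 2875·a = -1.900 → a = ∂h/∂x = -0.0006609
Back-substitute: b = ∂h/∂y = +0.0008522.
Head at (-55, 315) = 137.10 + (-0.0006609)·(-120) + (+0.0008522)·(145) = 137.30 ft.
That is higher than the 137.01 ft at BH-03, so the point is upgradient.

upgradient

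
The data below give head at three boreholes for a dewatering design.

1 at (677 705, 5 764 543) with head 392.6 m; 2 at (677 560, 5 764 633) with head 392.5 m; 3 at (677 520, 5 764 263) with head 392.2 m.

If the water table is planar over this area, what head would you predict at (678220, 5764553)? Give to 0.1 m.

With h = a·x + b·y + c and 1 as origin, the differences give:
  (-145)·a + 90·b = -0.1
  (-185)·a + (-280)·b = -0.4
Eliminate b (×(-280) and ×90, subtract): 57250·a = 64.00 → a = ∂h/∂x = +0.001118
Back-substitute: b = ∂h/∂y = +0.0006900.
h(678220, 5764553) = 392.6 + (+0.001118)·(515) + (+0.0006900)·(10) = 392.6 +0.576 +0.007 = 393.183 m.

393.2 m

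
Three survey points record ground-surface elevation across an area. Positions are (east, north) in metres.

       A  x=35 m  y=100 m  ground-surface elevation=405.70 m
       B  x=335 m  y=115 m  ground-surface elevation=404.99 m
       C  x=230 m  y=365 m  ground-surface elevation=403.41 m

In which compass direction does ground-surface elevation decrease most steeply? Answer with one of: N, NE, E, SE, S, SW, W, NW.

N

Taking A as reference: B−A = (300, 15, -0.71); C−A = (195, 265, -2.29).
Determinant of the coordinate differences = 300·265 − 195·15 = 76575.
∂z/∂x = [(-0.71)·265 − (-2.29)·15] / 76575 = -0.002008
∂z/∂y = [300·(-2.29) − 195·(-0.71)] / 76575 = -0.007164
Steepest decrease is along −∇f = (+0.002008 E, +0.007164 N) → north.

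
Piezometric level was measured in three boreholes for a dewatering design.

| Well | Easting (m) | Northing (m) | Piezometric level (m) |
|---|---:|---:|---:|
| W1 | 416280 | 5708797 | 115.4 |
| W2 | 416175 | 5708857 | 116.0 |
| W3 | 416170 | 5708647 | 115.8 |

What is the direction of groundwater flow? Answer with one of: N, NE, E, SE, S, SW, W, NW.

Taking W1 as reference: W2−W1 = (-105, 60, +0.6); W3−W1 = (-110, -150, +0.4).
Determinant of the coordinate differences = (-105)·(-150) − (-110)·60 = 22350.
∂h/∂x = [(+0.6)·(-150) − (+0.4)·60] / 22350 = -0.005101
∂h/∂y = [(-105)·(+0.4) − (-110)·(+0.6)] / 22350 = +0.001074
Flow = −∇h = (+0.005101 east, -0.001074 north), which points east.

E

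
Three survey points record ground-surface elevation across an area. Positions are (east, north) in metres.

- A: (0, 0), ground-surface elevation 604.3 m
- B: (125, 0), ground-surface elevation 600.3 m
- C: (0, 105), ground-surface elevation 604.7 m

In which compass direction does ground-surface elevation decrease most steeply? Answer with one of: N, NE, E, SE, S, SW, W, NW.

E

∂z/∂x = (600.3 − 604.3) / (125 − 0) = -0.03200
∂z/∂y = (604.7 − 604.3) / (105 − 0) = +0.003810
Steepest decrease is along −∇f = (+0.03200 E, -0.003810 N) → east.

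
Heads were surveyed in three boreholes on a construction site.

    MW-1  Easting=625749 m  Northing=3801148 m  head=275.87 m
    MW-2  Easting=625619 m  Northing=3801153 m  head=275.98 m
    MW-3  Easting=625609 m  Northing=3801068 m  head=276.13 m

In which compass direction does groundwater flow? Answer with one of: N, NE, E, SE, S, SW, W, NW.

Differences from MW-1: to MW-2 (Δx, Δy, Δh) = (-130, 5, +0.11); to MW-3 = (-140, -80, +0.26).
Determinant of the coordinate differences = (-130)·(-80) − (-140)·5 = 11100.
∂h/∂x = [(+0.11)·(-80) − (+0.26)·5] / 11100 = -0.0009099
∂h/∂y = [(-130)·(+0.26) − (-140)·(+0.11)] / 11100 = -0.001658
Flow = −∇h = (+0.0009099 east, +0.001658 north), which points northeast.

NE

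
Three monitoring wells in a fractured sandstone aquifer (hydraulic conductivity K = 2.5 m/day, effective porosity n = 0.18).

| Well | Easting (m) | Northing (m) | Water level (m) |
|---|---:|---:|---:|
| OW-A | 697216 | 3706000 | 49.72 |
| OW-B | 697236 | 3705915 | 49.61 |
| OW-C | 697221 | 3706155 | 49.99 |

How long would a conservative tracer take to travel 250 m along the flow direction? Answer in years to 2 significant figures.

21 years

With h = a·x + b·y + c and OW-A as origin, the differences give:
  20·a + (-85)·b = -0.11
  5·a + 155·b = +0.27
Eliminate b (×155 and ×(-85), subtract): 3525·a = 5.900 → a = ∂h/∂x = +0.001674
Back-substitute: b = ∂h/∂y = +0.001688.
|∇h| = √(0.001674² + 0.001688²) = 0.002377
Seepage velocity v = K·i/n = 2.5 × 0.002377 / 0.18 = 0.03301 m/day.
t = 250 / 0.03301 = 7573 days = 20.7 years.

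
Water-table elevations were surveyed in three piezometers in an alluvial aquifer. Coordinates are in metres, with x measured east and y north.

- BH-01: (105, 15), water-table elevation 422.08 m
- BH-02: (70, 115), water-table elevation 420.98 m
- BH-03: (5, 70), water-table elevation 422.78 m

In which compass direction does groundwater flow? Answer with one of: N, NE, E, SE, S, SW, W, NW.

With h = a·x + b·y + c and BH-01 as origin, the differences give:
  (-35)·a + 100·b = -1.10
  (-100)·a + 55·b = +0.70
Eliminate b (×55 and ×100, subtract): 8075·a = -130.500 → a = ∂h/∂x = -0.01616
Back-substitute: b = ∂h/∂y = -0.01666.
Flow = −∇h = (+0.01616 east, +0.01666 north), which points northeast.

NE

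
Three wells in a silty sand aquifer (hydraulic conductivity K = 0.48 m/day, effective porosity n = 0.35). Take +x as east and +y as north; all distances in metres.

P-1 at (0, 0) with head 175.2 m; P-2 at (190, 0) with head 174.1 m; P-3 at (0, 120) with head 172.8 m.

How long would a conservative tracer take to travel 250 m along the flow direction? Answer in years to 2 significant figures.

24 years

∂h/∂x = (174.1 − 175.2) / (190 − 0) = -0.005789
∂h/∂y = (172.8 − 175.2) / (120 − 0) = -0.02000
|∇h| = √(-0.005789² + -0.02000²) = 0.02082
Seepage velocity v = K·i/n = 0.48 × 0.02082 / 0.35 = 0.02855 m/day.
t = 250 / 0.02855 = 8757 days = 24 years.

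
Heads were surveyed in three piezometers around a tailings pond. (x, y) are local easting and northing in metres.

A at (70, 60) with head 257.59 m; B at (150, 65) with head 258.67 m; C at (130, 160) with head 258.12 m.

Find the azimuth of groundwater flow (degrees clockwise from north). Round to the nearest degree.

Three-point gradient (reference A): Δ to B = (80, 5, +1.08), Δ to C = (60, 100, +0.53).
∂h/∂x = +0.01368, ∂h/∂y = -0.002909 (det = 7700).
Flow direction (−∇h) has components (-0.01368 E, +0.002909 N).
Azimuth = atan2(E, N) = atan2(-0.01368, +0.002909) = 282.0° ≈ 282°.

282°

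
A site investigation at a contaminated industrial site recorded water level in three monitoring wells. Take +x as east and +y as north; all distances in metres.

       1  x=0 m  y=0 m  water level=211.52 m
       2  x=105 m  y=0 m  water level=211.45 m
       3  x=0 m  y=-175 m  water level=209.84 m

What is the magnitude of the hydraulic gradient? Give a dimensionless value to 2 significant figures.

∂h/∂x = (211.45 − 211.52) / (105 − 0) = -0.0006667
∂h/∂y = (209.84 − 211.52) / (-175 − 0) = +0.009600
|∇h| = √(-0.0006667² + 0.009600²) = 0.009623

0.0096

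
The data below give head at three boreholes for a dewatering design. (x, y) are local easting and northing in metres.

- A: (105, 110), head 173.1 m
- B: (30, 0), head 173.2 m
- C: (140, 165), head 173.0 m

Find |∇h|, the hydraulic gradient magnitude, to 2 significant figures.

With h = a·x + b·y + c and A as origin, the differences give:
  (-75)·a + (-110)·b = +0.1
  35·a + 55·b = -0.1
Eliminate b (×55 and ×(-110), subtract): -275·a = -5.50 → a = ∂h/∂x = +0.02000
Back-substitute: b = ∂h/∂y = -0.01455.
|∇h| = √(0.02000² + -0.01455²) = 0.02473

0.025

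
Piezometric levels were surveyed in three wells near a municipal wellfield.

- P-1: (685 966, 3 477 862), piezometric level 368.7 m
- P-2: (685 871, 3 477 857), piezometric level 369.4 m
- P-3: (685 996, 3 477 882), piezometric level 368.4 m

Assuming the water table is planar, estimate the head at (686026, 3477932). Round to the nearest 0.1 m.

Taking P-1 as reference: P-2−P-1 = (-95, -5, +0.7); P-3−P-1 = (30, 20, -0.3).
Solve a·Δx + b·Δy = Δh: det = (-95)·20 − 30·(-5) = -1750.
∂h/∂x = [(+0.7)·20 − (-0.3)·(-5)] / -1750 = -0.007143
∂h/∂y = [(-95)·(-0.3) − 30·(+0.7)] / -1750 = -0.004286
h(686026, 3477932) = 368.7 + (-0.007143)·(60) + (-0.004286)·(70) = 368.7 -0.429 -0.300 = 367.971 m.

368.0 m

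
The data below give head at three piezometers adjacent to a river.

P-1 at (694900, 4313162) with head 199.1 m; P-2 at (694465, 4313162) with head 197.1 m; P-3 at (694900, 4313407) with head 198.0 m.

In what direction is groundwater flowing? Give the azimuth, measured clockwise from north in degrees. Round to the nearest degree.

314°

∂h/∂x = (197.1 − 199.1) / (694465 − 694900) = +0.004598
∂h/∂y = (198.0 − 199.1) / (4313407 − 4313162) = -0.004490
Flow direction (−∇h) has components (-0.004598 E, +0.004490 N).
Azimuth = atan2(E, N) = atan2(-0.004598, +0.004490) = 314.3° ≈ 314°.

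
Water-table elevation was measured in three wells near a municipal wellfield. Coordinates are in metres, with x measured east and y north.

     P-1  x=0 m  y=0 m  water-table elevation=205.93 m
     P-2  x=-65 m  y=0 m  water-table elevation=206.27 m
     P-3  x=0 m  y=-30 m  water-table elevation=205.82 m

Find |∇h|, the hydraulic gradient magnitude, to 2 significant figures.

0.0064

∂h/∂x = (206.27 − 205.93) / (-65 − 0) = -0.005231
∂h/∂y = (205.82 − 205.93) / (-30 − 0) = +0.003667
|∇h| = √(-0.005231² + 0.003667²) = 0.006388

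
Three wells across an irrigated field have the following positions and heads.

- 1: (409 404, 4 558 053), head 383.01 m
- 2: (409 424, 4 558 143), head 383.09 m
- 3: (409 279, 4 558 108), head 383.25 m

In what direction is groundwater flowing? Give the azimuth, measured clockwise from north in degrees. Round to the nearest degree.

Differences from 1: to 2 (Δx, Δy, Δh) = (20, 90, +0.08); to 3 = (-125, 55, +0.24).
Determinant of the coordinate differences = 20·55 − (-125)·90 = 12350.
∂h/∂x = [(+0.08)·55 − (+0.24)·90] / 12350 = -0.001393
∂h/∂y = [20·(+0.24) − (-125)·(+0.08)] / 12350 = +0.001198
Flow direction (−∇h) has components (+0.001393 E, -0.001198 N).
Azimuth = atan2(E, N) = atan2(+0.001393, -0.001198) = 130.7° ≈ 131°.

131°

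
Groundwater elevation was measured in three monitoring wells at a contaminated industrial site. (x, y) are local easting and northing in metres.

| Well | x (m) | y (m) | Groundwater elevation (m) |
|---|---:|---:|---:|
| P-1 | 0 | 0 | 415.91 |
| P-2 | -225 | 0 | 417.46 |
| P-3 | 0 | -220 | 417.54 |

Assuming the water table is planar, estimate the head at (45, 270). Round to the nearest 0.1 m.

∂h/∂x = (417.46 − 415.91) / (-225 − 0) = -0.006889
∂h/∂y = (417.54 − 415.91) / (-220 − 0) = -0.007409
h(45, 270) = 415.91 + (-0.006889)·(45) + (-0.007409)·(270) = 415.91 -0.310 -2.000 = 413.600 m.

413.6 m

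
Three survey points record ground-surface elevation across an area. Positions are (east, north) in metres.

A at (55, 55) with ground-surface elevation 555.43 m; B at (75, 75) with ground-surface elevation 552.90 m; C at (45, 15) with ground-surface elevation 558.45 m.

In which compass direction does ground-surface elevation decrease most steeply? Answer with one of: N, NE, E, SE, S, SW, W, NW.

NE

With z = a·x + b·y + c and A as origin, the differences give:
  20·a + 20·b = -2.53
  (-10)·a + (-40)·b = +3.02
Eliminate b (×(-40) and ×20, subtract): -600·a = 40.800 → a = ∂z/∂x = -0.06800
Back-substitute: b = ∂z/∂y = -0.05850.
Steepest decrease is along −∇f = (+0.06800 E, +0.05850 N) → northeast.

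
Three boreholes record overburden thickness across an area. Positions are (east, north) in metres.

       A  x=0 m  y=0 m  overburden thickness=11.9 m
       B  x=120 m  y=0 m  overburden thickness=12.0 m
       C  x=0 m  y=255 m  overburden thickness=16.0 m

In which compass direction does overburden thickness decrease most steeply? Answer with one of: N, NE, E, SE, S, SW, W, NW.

∂d/∂x = (12.0 − 11.9) / (120 − 0) = +0.0008333
∂d/∂y = (16.0 − 11.9) / (255 − 0) = +0.01608
Steepest decrease is along −∇f = (-0.0008333 E, -0.01608 N) → south.

S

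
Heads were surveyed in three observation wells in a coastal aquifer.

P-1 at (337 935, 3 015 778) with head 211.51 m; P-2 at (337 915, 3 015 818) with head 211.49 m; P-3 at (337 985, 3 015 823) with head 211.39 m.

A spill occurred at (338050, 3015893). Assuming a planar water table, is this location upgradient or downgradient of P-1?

downgradient

Three-point gradient (reference P-1): Δ to P-2 = (-20, 40, -0.02), Δ to P-3 = (50, 45, -0.12).
∂h/∂x = -0.001345, ∂h/∂y = -0.001172 (det = -2900).
Head at (338050, 3015893) = 211.51 + (-0.001345)·(115) + (-0.001172)·(115) = 211.22 m.
That is lower than the 211.51 m at P-1, so the point is downgradient.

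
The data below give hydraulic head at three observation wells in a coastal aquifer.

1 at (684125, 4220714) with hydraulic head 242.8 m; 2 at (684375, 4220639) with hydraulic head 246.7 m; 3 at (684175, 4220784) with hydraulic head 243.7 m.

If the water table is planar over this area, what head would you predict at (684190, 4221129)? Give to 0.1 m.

With h = a·x + b·y + c and 1 as origin, the differences give:
  250·a + (-75)·b = +3.9
  50·a + 70·b = +0.9
Eliminate b (×70 and ×(-75), subtract): 21250·a = 340.50 → a = ∂h/∂x = +0.01602
Back-substitute: b = ∂h/∂y = +0.001412.
h(684190, 4221129) = 242.8 + (+0.01602)·(65) + (+0.001412)·(415) = 242.8 +1.042 +0.586 = 244.427 m.

244.4 m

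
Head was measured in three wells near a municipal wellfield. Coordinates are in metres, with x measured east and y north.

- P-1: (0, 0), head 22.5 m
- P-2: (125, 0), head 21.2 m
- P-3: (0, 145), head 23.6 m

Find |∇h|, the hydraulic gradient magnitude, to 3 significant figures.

∂h/∂x = (21.2 − 22.5) / (125 − 0) = -0.01040
∂h/∂y = (23.6 − 22.5) / (145 − 0) = +0.007586
|∇h| = √(-0.01040² + 0.007586²) = 0.01287

0.0129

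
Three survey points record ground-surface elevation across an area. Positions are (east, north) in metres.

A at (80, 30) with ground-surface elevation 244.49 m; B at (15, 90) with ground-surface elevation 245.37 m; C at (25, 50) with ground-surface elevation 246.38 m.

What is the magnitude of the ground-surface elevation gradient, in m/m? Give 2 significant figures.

Differences from A: to B (Δx, Δy, Δh) = (-65, 60, +0.88); to C = (-55, 20, +1.89).
Solve a·Δx + b·Δy = Δz: det = (-65)·20 − (-55)·60 = 2000.
∂z/∂x = [(+0.88)·20 − (+1.89)·60] / 2000 = -0.04790
∂z/∂y = [(-65)·(+1.89) − (-55)·(+0.88)] / 2000 = -0.03722
|∇f| = √(-0.04790² + -0.03722²) = 0.06066 m/m

0.061 m/m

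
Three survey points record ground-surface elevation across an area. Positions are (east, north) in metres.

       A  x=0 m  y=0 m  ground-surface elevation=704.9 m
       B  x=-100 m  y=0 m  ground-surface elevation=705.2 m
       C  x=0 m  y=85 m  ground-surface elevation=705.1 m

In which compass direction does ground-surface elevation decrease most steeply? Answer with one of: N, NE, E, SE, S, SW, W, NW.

∂z/∂x = (705.2 − 704.9) / (-100 − 0) = -0.003000
∂z/∂y = (705.1 − 704.9) / (85 − 0) = +0.002353
Steepest decrease is along −∇f = (+0.003000 E, -0.002353 N) → southeast.

SE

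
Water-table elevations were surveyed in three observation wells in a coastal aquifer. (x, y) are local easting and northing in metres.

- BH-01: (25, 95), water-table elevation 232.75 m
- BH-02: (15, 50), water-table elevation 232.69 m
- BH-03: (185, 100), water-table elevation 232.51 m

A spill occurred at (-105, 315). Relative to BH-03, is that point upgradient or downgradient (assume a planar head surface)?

upgradient

Taking BH-01 as reference: BH-02−BH-01 = (-10, -45, -0.06); BH-03−BH-01 = (160, 5, -0.24).
Determinant of the coordinate differences = (-10)·5 − 160·(-45) = 7150.
∂h/∂x = [(-0.06)·5 − (-0.24)·(-45)] / 7150 = -0.001552
∂h/∂y = [(-10)·(-0.24) − 160·(-0.06)] / 7150 = +0.001678
Head at (-105, 315) = 232.75 + (-0.001552)·(-130) + (+0.001678)·(220) = 233.32 m.
That is higher than the 232.51 m at BH-03, so the point is upgradient.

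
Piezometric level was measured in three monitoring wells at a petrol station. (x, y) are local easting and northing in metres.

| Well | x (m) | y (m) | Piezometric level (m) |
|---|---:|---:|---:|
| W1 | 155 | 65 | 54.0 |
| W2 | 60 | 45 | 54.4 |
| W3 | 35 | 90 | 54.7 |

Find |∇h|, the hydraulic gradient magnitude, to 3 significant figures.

With h = a·x + b·y + c and W1 as origin, the differences give:
  (-95)·a + (-20)·b = +0.4
  (-120)·a + 25·b = +0.7
Eliminate b (×25 and ×(-20), subtract): -4775·a = 24.00 → a = ∂h/∂x = -0.005026
Back-substitute: b = ∂h/∂y = +0.003874.
|∇h| = √(-0.005026² + 0.003874²) = 0.006346

0.00635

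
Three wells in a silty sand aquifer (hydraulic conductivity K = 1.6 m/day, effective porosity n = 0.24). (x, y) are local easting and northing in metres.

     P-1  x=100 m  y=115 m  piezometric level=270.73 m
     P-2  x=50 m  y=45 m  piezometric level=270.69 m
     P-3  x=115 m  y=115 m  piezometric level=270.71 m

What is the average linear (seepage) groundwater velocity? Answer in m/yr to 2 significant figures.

With h = a·x + b·y + c and P-1 as origin, the differences give:
  (-50)·a + (-70)·b = -0.04
  15·a + 0·b = -0.02
Eliminate b (×0 and ×(-70), subtract): 1050·a = -1.400 → a = ∂h/∂x = -0.001333
Back-substitute: b = ∂h/∂y = +0.001524.
|∇h| = √(-0.001333² + 0.001524²) = 0.002025
Seepage velocity v = K·i/n = 1.6 × 0.002025 / 0.24 = 0.0135 m/day = 4.931 m/yr.

4.9 m/yr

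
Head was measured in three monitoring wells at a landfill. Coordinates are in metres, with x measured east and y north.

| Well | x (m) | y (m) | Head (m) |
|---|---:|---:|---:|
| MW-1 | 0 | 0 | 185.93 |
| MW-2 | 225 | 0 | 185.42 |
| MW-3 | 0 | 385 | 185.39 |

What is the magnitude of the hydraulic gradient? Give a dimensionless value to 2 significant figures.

∂h/∂x = (185.42 − 185.93) / (225 − 0) = -0.002267
∂h/∂y = (185.39 − 185.93) / (385 − 0) = -0.001403
|∇h| = √(-0.002267² + -0.001403²) = 0.002666

0.0027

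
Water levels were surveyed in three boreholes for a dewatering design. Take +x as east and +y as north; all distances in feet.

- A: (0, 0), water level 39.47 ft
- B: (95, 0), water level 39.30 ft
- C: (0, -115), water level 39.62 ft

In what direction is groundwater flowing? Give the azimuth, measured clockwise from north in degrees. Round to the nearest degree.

054°

∂h/∂x = (39.30 − 39.47) / (95 − 0) = -0.001789
∂h/∂y = (39.62 − 39.47) / (-115 − 0) = -0.001304
Flow direction (−∇h) has components (+0.001789 E, +0.001304 N).
Azimuth = atan2(E, N) = atan2(+0.001789, +0.001304) = 53.9° ≈ 054°.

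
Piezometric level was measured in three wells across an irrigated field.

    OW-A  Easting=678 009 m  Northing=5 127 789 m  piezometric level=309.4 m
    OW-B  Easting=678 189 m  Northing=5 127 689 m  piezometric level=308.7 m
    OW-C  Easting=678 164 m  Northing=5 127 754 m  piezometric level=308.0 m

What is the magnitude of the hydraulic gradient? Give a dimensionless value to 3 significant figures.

0.0200

Taking OW-A as reference: OW-B−OW-A = (180, -100, -0.7); OW-C−OW-A = (155, -35, -1.4).
Determinant of the coordinate differences = 180·(-35) − 155·(-100) = 9200.
∂h/∂x = [(-0.7)·(-35) − (-1.4)·(-100)] / 9200 = -0.01255
∂h/∂y = [180·(-1.4) − 155·(-0.7)] / 9200 = -0.01560
|∇h| = √(-0.01255² + -0.01560²) = 0.02002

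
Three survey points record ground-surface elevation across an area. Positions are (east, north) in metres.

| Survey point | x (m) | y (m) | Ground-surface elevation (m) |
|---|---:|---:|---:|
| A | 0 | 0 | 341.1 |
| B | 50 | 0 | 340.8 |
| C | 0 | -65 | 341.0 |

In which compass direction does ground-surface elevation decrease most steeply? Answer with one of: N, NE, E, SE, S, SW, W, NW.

∂z/∂x = (340.8 − 341.1) / (50 − 0) = -0.006000
∂z/∂y = (341.0 − 341.1) / (-65 − 0) = +0.001538
Steepest decrease is along −∇f = (+0.006000 E, -0.001538 N) → east.

E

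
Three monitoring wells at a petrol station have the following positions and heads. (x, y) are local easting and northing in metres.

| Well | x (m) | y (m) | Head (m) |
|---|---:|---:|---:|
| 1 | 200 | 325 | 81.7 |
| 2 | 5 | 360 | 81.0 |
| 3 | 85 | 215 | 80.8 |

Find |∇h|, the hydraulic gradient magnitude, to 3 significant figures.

Taking 1 as reference: 2−1 = (-195, 35, -0.7); 3−1 = (-115, -110, -0.9).
Determinant of the coordinate differences = (-195)·(-110) − (-115)·35 = 25475.
∂h/∂x = [(-0.7)·(-110) − (-0.9)·35] / 25475 = +0.004259
∂h/∂y = [(-195)·(-0.9) − (-115)·(-0.7)] / 25475 = +0.003729
|∇h| = √(0.004259² + 0.003729²) = 0.005661

0.00566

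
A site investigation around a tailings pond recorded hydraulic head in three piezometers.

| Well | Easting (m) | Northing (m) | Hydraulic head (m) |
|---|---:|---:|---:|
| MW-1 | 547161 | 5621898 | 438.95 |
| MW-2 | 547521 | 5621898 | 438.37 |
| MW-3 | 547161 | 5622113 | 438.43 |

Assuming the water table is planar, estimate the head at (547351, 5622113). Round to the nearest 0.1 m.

438.1 m

∂h/∂x = (438.37 − 438.95) / (547521 − 547161) = -0.001611
∂h/∂y = (438.43 − 438.95) / (5622113 − 5621898) = -0.002419
h(547351, 5622113) = 438.95 + (-0.001611)·(190) + (-0.002419)·(215) = 438.95 -0.306 -0.520 = 438.124 m.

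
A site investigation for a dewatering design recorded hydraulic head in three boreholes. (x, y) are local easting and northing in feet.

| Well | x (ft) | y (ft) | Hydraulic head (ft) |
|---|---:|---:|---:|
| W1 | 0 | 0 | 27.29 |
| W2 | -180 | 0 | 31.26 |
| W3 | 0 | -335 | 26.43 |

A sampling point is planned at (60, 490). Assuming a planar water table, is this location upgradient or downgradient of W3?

upgradient

∂h/∂x = (31.26 − 27.29) / (-180 − 0) = -0.02206
∂h/∂y = (26.43 − 27.29) / (-335 − 0) = +0.002567
Head at (60, 490) = 27.29 + (-0.02206)·(60) + (+0.002567)·(490) = 27.22 ft.
That is higher than the 26.43 ft at W3, so the point is upgradient.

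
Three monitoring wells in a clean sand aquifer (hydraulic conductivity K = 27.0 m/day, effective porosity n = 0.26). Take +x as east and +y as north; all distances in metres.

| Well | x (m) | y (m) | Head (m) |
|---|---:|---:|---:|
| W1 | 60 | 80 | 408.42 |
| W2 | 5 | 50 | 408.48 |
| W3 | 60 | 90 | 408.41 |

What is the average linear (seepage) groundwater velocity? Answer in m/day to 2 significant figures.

0.12 m/day

With h = a·x + b·y + c and W1 as origin, the differences give:
  (-55)·a + (-30)·b = +0.06
  0·a + 10·b = -0.01
Eliminate b (×10 and ×(-30), subtract): -550·a = 0.300 → a = ∂h/∂x = -0.0005455
Back-substitute: b = ∂h/∂y = -0.0010000.
|∇h| = √(-0.0005455² + -0.0010000²) = 0.001139
Seepage velocity v = K·i/n = 27.0 × 0.001139 / 0.26 = 0.1183 m/day.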